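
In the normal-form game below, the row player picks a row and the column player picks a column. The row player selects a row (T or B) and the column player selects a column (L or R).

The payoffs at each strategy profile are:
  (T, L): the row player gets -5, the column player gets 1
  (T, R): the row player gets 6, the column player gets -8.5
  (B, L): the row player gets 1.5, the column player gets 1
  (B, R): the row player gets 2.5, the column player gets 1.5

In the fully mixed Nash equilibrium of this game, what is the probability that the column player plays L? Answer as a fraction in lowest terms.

Let y be the probability that the column player plays L. In a completely mixed equilibrium, the row player must be indifferent between T and B.
The row player's expected payoff from T is −5y + 6(1−y); from B it is 1.5y + 2.5(1−y).
Setting these equal: −11y + 6 = −y + 2.5, so y = 7/20.

7/20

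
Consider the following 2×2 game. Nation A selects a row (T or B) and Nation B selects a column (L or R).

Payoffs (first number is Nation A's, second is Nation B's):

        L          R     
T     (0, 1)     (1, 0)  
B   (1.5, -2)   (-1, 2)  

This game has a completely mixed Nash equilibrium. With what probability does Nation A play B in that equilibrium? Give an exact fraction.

Let p be the probability that Nation A plays T. In a completely mixed equilibrium, Nation B must be indifferent between L and R.
Nation B's expected payoff from L is p − 2(1−p); from R it is 2(1−p).
Setting these equal: 3p − 2 = −2p + 2, so p = 4/5.
Therefore Nation A plays B with probability 1 − 4/5 = 1/5.

1/5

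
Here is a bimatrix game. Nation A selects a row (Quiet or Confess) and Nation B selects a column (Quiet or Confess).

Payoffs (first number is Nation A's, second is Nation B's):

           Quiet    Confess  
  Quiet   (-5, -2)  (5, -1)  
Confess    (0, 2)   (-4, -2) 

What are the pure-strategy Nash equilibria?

(Quiet, Confess) and (Confess, Quiet)

(Quiet, Quiet): Nation A prefers Confess (0 > -5); Nation B prefers Confess (-1 > -2) — not an equilibrium.
(Quiet, Confess): Nation A gets 5 ≥ -4 from Confess, and Nation B gets -1 ≥ -2 from Quiet — Nash equilibrium.
(Confess, Quiet): Nation A gets 0 ≥ -5 from Quiet, and Nation B gets 2 ≥ -2 from Confess — Nash equilibrium.
(Confess, Confess): Nation A prefers Quiet (5 > -4); Nation B prefers Quiet (2 > -2) — not an equilibrium.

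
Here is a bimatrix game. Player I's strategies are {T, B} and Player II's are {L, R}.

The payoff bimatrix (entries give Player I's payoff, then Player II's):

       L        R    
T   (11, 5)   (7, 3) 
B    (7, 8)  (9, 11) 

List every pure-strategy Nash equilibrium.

(T, L): Player I gets 11 ≥ 7 from B, and Player II gets 5 ≥ 3 from R — Nash equilibrium.
(T, R): Player I prefers B (9 > 7); Player II prefers L (5 > 3) — not an equilibrium.
(B, L): Player I prefers T (11 > 7); Player II prefers R (11 > 8) — not an equilibrium.
(B, R): Player I gets 9 ≥ 7 from T, and Player II gets 11 ≥ 8 from L — Nash equilibrium.

(T, L) and (B, R)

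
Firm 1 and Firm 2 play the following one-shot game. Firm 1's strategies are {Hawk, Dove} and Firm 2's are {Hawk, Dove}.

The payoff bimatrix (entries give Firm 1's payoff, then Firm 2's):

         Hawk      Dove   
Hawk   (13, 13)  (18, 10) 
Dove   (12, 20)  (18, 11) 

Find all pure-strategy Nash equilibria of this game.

(Hawk, Hawk): Firm 1 gets 13 ≥ 12 from Dove, and Firm 2 gets 13 ≥ 10 from Dove — Nash equilibrium.
(Hawk, Dove): Firm 2 prefers Hawk (13 > 10) — not an equilibrium.
(Dove, Hawk): Firm 1 prefers Hawk (13 > 12) — not an equilibrium.
(Dove, Dove): Firm 2 prefers Hawk (20 > 11) — not an equilibrium.

(Hawk, Hawk)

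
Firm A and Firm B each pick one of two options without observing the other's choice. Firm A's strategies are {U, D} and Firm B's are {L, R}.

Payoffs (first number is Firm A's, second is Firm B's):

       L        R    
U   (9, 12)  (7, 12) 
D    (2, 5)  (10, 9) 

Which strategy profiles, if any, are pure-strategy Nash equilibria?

(U, L) and (D, R)

(U, L): Firm A gets 9 ≥ 2 from D, and Firm B gets 12 ≥ 12 from R — Nash equilibrium.
(U, R): Firm A prefers D (10 > 7) — not an equilibrium.
(D, L): Firm A prefers U (9 > 2); Firm B prefers R (9 > 5) — not an equilibrium.
(D, R): Firm A gets 10 ≥ 7 from U, and Firm B gets 9 ≥ 5 from L — Nash equilibrium.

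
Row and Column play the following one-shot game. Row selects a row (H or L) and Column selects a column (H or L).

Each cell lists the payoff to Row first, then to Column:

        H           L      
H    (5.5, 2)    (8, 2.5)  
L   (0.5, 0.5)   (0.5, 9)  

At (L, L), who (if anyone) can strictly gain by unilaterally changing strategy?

Row

Row at (L, L) earns 0.5; deviating to H yields 8 — a strict improvement.
Column earns 9; deviating to H yields 0.5 — not better.
Only Row has a strictly profitable deviation.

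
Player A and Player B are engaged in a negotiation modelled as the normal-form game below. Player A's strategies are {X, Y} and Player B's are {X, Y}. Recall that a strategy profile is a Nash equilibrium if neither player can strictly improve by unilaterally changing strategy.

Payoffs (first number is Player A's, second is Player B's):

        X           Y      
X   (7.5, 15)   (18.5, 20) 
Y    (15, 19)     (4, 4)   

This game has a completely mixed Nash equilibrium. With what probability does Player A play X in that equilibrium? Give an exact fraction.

Let p be the probability that Player A plays X. In a completely mixed equilibrium, Player B must be indifferent between X and Y.
Player B's expected payoff from X is 15p + 19(1−p); from Y it is 20p + 4(1−p).
Setting these equal: −4p + 19 = 16p + 4, so p = 3/4.

3/4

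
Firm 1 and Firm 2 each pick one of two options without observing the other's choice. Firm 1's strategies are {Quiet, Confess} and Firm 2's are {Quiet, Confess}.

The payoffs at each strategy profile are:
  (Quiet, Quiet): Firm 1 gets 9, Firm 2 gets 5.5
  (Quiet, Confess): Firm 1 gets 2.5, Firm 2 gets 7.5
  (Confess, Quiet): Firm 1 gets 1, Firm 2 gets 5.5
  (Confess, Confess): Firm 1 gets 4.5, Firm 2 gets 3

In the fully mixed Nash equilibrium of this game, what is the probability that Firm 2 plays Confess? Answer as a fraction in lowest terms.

4/5

Let y be the probability that Firm 2 plays Quiet. In a completely mixed equilibrium, Firm 1 must be indifferent between Quiet and Confess.
Firm 1's expected payoff from Quiet is 9y + 2.5(1−y); from Confess it is y + 4.5(1−y).
Setting these equal: 6.5y + 2.5 = −3.5y + 4.5, so y = 1/5.
Therefore Firm 2 plays Confess with probability 1 − 1/5 = 4/5.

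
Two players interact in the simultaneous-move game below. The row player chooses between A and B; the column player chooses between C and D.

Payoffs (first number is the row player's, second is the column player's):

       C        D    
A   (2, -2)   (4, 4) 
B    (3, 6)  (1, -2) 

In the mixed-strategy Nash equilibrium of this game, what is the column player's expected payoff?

First find x, the probability the row player plays A, from the column player's indifference between C and D: −2x + 6(1−x) = 4x − 2(1−x), giving x = 4/7.
Since the column player is indifferent in equilibrium, the column player's expected payoff equals the payoff from either column against (4/7, 3/7). Using C: −2(4/7) + 6(3/7) = 10/7.

10/7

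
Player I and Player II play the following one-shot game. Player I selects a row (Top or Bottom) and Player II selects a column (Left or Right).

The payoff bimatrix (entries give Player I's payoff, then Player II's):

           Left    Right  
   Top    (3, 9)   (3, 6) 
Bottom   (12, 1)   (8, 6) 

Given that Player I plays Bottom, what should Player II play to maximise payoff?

Right

Against Bottom, Player II earns 1 from Left and 6 from Right.
So Right is the best response.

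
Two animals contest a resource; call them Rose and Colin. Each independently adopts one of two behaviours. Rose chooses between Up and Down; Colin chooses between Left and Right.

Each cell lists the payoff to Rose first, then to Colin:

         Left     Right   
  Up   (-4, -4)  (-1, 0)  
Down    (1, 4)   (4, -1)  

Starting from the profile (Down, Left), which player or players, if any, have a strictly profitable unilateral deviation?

Neither

Rose at (Down, Left) earns 1; deviating to Up yields -4 — not better.
Colin earns 4; deviating to Right yields -1 — not better.
Neither player can strictly improve; the profile is a Nash equilibrium.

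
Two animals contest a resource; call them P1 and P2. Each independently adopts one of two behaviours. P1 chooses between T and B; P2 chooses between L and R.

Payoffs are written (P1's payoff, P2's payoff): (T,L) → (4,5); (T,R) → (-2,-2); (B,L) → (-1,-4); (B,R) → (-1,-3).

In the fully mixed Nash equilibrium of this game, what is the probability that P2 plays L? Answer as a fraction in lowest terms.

Let y be the probability that P2 plays L. In a completely mixed equilibrium, P1 must be indifferent between T and B.
P1's expected payoff from T is 4y − 2(1−y); from B it is −y − (1−y).
Setting these equal: 6y − 2 = -1, so y = 1/6.

1/6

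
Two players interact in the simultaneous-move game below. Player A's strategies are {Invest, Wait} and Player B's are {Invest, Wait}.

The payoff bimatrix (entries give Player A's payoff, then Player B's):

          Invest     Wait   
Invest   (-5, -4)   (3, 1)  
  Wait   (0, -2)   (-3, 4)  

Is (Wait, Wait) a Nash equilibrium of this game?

No

At (Wait, Wait), Player A earns -3; switching to Invest would give 3, so Player A would deviate.
Player B earns 4; switching to Invest would give -2, so Player B has no profitable deviation.
Since at least one player can profitably deviate, this is not a Nash equilibrium.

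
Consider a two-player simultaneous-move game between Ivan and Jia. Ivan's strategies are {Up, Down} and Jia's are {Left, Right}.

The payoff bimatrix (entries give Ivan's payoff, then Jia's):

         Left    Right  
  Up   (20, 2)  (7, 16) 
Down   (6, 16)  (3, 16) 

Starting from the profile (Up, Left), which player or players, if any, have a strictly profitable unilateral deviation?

Ivan at (Up, Left) earns 20; deviating to Down yields 6 — not better.
Jia earns 2; deviating to Right yields 16 — a strict improvement.
Only Jia has a strictly profitable deviation.

Jia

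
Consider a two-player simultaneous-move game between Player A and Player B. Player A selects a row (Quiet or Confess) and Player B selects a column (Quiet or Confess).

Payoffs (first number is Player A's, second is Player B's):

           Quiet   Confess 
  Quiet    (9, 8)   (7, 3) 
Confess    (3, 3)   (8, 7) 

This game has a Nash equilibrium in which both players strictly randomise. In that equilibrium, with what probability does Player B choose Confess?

Let c be the probability that Player B plays Quiet. In a completely mixed equilibrium, Player A must be indifferent between Quiet and Confess.
Player A's expected payoff from Quiet is 9c + 7(1−c); from Confess it is 3c + 8(1−c).
Setting these equal: 2c + 7 = −5c + 8, so c = 1/7.
Therefore Player B plays Confess with probability 1 − 1/7 = 6/7.

6/7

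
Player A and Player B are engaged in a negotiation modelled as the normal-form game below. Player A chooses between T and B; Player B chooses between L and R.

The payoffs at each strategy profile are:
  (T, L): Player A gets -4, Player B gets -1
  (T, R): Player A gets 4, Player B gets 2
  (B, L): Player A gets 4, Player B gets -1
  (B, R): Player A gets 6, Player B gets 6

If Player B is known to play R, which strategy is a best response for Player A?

B

Against R, Player A earns 4 from T and 6 from B.
So B is the best response.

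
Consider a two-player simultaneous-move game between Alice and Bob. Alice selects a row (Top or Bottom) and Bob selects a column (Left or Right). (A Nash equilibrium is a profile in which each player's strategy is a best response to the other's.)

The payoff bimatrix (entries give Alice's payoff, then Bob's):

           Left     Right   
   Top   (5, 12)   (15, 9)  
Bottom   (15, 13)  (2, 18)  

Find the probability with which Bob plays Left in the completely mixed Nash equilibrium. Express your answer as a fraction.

13/23

Let q be the probability that Bob plays Left. In a completely mixed equilibrium, Alice must be indifferent between Top and Bottom.
Alice's expected payoff from Top is 5q + 15(1−q); from Bottom it is 15q + 2(1−q).
Setting these equal: −10q + 15 = 13q + 2, so q = 13/23.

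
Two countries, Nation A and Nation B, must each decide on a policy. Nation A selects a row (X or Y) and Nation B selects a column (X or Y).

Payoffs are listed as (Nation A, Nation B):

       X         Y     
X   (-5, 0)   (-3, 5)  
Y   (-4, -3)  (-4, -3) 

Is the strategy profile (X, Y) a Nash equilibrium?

Yes

At (X, Y), Nation A earns -3; switching to Y would give -4, so Nation A has no profitable deviation.
Nation B earns 5; switching to X would give 0, so Nation B has no profitable deviation.
Neither player can gain by a unilateral deviation, so this profile is a Nash equilibrium.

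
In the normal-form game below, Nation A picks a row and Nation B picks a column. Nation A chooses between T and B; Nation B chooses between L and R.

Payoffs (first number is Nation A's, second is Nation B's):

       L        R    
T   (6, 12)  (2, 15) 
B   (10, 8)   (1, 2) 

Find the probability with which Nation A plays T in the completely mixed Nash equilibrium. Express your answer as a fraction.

2/3

Let r be the probability that Nation A plays T. In a completely mixed equilibrium, Nation B must be indifferent between L and R.
Nation B's expected payoff from L is 12r + 8(1−r); from R it is 15r + 2(1−r).
Setting these equal: 4r + 8 = 13r + 2, so r = 2/3.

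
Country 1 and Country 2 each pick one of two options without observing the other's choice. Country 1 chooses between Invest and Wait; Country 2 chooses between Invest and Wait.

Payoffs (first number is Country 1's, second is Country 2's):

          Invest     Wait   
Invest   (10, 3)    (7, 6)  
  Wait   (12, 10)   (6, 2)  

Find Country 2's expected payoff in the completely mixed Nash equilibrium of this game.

First find p, the probability Country 1 plays Invest, from Country 2's indifference between Invest and Wait: 3p + 10(1−p) = 6p + 2(1−p), giving p = 8/11.
Since Country 2 is indifferent in equilibrium, Country 2's expected payoff equals the payoff from either column against (8/11, 3/11). Using Invest: 3(8/11) + 10(3/11) = 54/11.

54/11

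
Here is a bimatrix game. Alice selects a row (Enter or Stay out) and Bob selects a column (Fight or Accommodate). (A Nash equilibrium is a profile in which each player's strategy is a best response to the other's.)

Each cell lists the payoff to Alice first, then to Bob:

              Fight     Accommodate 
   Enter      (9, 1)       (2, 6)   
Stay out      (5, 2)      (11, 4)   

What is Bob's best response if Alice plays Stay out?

Against Stay out, Bob earns 2 from Fight and 4 from Accommodate.
So Accommodate is the best response.

Accommodate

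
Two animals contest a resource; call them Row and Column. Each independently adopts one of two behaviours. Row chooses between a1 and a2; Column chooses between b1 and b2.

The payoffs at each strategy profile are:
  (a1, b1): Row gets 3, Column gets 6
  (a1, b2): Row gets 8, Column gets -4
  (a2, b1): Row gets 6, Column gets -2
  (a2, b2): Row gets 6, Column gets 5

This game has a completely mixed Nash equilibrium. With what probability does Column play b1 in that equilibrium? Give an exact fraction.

Let q be the probability that Column plays b1. In a completely mixed equilibrium, Row must be indifferent between a1 and a2.
Row's expected payoff from a1 is 3q + 8(1−q); from a2 it is 6q + 6(1−q).
Setting these equal: −5q + 8 = 6, so q = 2/5.

2/5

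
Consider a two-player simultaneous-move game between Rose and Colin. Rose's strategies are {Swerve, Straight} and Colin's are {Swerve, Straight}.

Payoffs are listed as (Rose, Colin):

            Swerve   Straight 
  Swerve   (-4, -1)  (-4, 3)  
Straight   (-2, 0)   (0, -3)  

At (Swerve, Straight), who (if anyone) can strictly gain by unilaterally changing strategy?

Rose

Rose at (Swerve, Straight) earns -4; deviating to Straight yields 0 — a strict improvement.
Colin earns 3; deviating to Swerve yields -1 — not better.
Only Rose has a strictly profitable deviation.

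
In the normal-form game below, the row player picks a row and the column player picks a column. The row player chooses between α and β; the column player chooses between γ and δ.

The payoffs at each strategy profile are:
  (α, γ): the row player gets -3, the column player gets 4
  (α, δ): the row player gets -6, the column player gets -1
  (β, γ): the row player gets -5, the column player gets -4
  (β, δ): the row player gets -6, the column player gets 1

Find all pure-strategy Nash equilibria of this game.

(α, γ): the row player gets -3 ≥ -5 from β, and the column player gets 4 ≥ -1 from δ — Nash equilibrium.
(α, δ): the column player prefers γ (4 > -1) — not an equilibrium.
(β, γ): the row player prefers α (-3 > -5); the column player prefers δ (1 > -4) — not an equilibrium.
(β, δ): the row player gets -6 ≥ -6 from α, and the column player gets 1 ≥ -4 from γ — Nash equilibrium.

(α, γ) and (β, δ)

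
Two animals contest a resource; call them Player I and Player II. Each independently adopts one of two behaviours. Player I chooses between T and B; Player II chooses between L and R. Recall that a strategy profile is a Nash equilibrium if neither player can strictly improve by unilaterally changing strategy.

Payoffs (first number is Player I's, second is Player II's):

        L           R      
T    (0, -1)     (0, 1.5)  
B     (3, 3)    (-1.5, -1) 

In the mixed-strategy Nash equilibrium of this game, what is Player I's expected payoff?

First find q, the probability Player II plays L, from Player I's indifference between T and B: 0 = 3q − 1.5(1−q), giving q = 1/3.
Since Player I is indifferent in equilibrium, Player I's expected payoff equals the payoff from either row against (1/3, 2/3). Using T: 0 = 0.

0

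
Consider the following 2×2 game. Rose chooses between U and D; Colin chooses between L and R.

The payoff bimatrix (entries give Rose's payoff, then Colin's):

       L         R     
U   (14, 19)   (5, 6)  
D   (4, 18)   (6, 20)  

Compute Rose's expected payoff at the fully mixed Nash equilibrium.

64/11

First find y, the probability Colin plays L, from Rose's indifference between U and D: 14y + 5(1−y) = 4y + 6(1−y), giving y = 1/11.
Since Rose is indifferent in equilibrium, Rose's expected payoff equals the payoff from either row against (1/11, 10/11). Using U: 14(1/11) + 5(10/11) = 64/11.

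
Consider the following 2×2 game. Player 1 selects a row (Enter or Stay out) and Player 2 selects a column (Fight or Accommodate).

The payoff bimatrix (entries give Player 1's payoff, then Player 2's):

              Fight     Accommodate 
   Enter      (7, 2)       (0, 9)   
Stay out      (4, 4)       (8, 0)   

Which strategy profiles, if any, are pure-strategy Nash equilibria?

(Enter, Fight): Player 2 prefers Accommodate (9 > 2) — not an equilibrium.
(Enter, Accommodate): Player 1 prefers Stay out (8 > 0) — not an equilibrium.
(Stay out, Fight): Player 1 prefers Enter (7 > 4) — not an equilibrium.
(Stay out, Accommodate): Player 2 prefers Fight (4 > 0) — not an equilibrium.

none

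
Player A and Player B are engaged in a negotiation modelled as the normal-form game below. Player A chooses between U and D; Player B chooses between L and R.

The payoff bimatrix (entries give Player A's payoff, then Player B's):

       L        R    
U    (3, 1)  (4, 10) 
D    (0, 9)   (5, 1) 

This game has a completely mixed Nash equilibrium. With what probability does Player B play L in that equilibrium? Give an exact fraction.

1/4

Let q be the probability that Player B plays L. In a completely mixed equilibrium, Player A must be indifferent between U and D.
Player A's expected payoff from U is 3q + 4(1−q); from D it is 5(1−q).
Setting these equal: −q + 4 = −5q + 5, so q = 1/4.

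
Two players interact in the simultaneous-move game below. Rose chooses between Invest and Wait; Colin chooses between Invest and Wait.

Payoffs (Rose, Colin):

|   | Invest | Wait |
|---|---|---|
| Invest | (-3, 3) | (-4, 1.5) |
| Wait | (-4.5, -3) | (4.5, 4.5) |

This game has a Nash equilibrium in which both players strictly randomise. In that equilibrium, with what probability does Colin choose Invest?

Let c be the probability that Colin plays Invest. In a completely mixed equilibrium, Rose must be indifferent between Invest and Wait.
Rose's expected payoff from Invest is −3c − 4(1−c); from Wait it is −4.5c + 4.5(1−c).
Setting these equal: c − 4 = −9c + 4.5, so c = 17/20.

17/20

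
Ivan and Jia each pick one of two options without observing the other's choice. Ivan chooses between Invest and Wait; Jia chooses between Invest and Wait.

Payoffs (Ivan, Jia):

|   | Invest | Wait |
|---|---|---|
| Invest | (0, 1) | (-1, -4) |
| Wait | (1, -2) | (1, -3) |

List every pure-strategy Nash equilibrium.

(Wait, Invest)

(Invest, Invest): Ivan prefers Wait (1 > 0) — not an equilibrium.
(Invest, Wait): Ivan prefers Wait (1 > -1); Jia prefers Invest (1 > -4) — not an equilibrium.
(Wait, Invest): Ivan gets 1 ≥ 0 from Invest, and Jia gets -2 ≥ -3 from Wait — Nash equilibrium.
(Wait, Wait): Jia prefers Invest (-2 > -3) — not an equilibrium.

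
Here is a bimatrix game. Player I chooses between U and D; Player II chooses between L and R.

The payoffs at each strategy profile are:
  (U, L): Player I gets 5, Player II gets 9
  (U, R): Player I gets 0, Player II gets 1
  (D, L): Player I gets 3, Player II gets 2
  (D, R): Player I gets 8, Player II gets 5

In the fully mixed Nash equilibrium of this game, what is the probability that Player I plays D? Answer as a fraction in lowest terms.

Let x be the probability that Player I plays U. In a completely mixed equilibrium, Player II must be indifferent between L and R.
Player II's expected payoff from L is 9x + 2(1−x); from R it is x + 5(1−x).
Setting these equal: 7x + 2 = −4x + 5, so x = 3/11.
Therefore Player I plays D with probability 1 − 3/11 = 8/11.

8/11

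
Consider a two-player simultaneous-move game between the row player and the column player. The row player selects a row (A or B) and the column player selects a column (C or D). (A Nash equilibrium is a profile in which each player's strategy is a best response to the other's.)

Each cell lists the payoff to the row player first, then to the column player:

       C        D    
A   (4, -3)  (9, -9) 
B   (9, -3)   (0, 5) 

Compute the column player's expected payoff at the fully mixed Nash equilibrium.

-3

First find p, the probability the row player plays A, from the column player's indifference between C and D: −3p − 3(1−p) = −9p + 5(1−p), giving p = 4/7.
Since the column player is indifferent in equilibrium, the column player's expected payoff equals the payoff from either column against (4/7, 3/7). Using C: −3(4/7) − 3(3/7) = -3.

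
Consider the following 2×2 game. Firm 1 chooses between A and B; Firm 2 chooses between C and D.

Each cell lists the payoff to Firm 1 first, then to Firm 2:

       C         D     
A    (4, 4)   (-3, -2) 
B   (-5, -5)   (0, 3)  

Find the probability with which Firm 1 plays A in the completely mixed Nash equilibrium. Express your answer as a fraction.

Let r be the probability that Firm 1 plays A. In a completely mixed equilibrium, Firm 2 must be indifferent between C and D.
Firm 2's expected payoff from C is 4r − 5(1−r); from D it is −2r + 3(1−r).
Setting these equal: 9r − 5 = −5r + 3, so r = 4/7.

4/7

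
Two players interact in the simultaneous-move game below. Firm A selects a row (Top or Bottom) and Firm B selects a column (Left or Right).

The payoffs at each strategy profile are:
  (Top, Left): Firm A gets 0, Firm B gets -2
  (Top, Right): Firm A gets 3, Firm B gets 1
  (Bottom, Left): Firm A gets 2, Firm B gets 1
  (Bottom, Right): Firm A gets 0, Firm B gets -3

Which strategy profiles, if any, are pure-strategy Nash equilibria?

(Top, Right) and (Bottom, Left)

(Top, Left): Firm A prefers Bottom (2 > 0); Firm B prefers Right (1 > -2) — not an equilibrium.
(Top, Right): Firm A gets 3 ≥ 0 from Bottom, and Firm B gets 1 ≥ -2 from Left — Nash equilibrium.
(Bottom, Left): Firm A gets 2 ≥ 0 from Top, and Firm B gets 1 ≥ -3 from Right — Nash equilibrium.
(Bottom, Right): Firm A prefers Top (3 > 0); Firm B prefers Left (1 > -3) — not an equilibrium.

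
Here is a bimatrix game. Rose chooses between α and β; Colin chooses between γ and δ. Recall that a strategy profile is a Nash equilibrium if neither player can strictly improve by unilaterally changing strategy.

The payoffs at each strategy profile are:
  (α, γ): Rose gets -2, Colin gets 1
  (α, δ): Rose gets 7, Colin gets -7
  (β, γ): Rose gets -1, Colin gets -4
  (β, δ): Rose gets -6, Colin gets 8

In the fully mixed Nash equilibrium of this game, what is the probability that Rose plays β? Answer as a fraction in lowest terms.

Let x be the probability that Rose plays α. In a completely mixed equilibrium, Colin must be indifferent between γ and δ.
Colin's expected payoff from γ is x − 4(1−x); from δ it is −7x + 8(1−x).
Setting these equal: 5x − 4 = −15x + 8, so x = 3/5.
Therefore Rose plays β with probability 1 − 3/5 = 2/5.

2/5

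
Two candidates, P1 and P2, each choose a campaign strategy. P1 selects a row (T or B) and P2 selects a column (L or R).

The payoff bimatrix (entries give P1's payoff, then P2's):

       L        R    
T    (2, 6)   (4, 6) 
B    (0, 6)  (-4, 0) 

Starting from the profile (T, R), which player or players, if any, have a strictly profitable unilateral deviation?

P1 at (T, R) earns 4; deviating to B yields -4 — not better.
P2 earns 6; deviating to L yields 6 — not better.
Neither player can strictly improve; the profile is a Nash equilibrium.

Neither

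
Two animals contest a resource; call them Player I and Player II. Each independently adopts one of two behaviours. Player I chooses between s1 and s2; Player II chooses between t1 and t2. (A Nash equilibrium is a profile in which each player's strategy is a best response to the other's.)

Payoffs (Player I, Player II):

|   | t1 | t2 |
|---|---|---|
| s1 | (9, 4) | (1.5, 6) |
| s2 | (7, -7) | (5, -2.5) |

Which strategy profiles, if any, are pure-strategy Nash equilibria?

(s1, t1): Player II prefers t2 (6 > 4) — not an equilibrium.
(s1, t2): Player I prefers s2 (5 > 1.5) — not an equilibrium.
(s2, t1): Player I prefers s1 (9 > 7); Player II prefers t2 (-2.5 > -7) — not an equilibrium.
(s2, t2): Player I gets 5 ≥ 1.5 from s1, and Player II gets -2.5 ≥ -7 from t1 — Nash equilibrium.

(s2, t2)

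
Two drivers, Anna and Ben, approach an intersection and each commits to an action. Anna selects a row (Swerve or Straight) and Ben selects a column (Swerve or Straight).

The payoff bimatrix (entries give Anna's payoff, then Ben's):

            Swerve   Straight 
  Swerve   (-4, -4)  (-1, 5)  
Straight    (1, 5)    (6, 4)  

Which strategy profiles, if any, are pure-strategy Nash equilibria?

(Straight, Swerve)

(Swerve, Swerve): Anna prefers Straight (1 > -4); Ben prefers Straight (5 > -4) — not an equilibrium.
(Swerve, Straight): Anna prefers Straight (6 > -1) — not an equilibrium.
(Straight, Swerve): Anna gets 1 ≥ -4 from Swerve, and Ben gets 5 ≥ 4 from Straight — Nash equilibrium.
(Straight, Straight): Ben prefers Swerve (5 > 4) — not an equilibrium.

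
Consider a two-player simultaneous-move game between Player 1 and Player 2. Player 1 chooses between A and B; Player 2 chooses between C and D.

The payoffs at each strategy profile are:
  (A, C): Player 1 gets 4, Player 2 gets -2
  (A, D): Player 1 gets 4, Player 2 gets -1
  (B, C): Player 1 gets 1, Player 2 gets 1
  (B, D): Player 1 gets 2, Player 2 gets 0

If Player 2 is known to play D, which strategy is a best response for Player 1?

Against D, Player 1 earns 4 from A and 2 from B.
So A is the best response.

A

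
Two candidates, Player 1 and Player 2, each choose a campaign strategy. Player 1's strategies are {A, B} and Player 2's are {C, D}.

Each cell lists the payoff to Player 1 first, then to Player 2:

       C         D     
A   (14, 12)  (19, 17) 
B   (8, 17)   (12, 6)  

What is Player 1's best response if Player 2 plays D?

Against D, Player 1 earns 19 from A and 12 from B.
So A is the best response.

A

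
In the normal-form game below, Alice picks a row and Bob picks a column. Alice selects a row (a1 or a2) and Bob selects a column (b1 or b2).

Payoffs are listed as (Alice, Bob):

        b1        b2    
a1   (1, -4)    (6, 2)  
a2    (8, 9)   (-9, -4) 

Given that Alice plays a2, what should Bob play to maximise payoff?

Against a2, Bob earns 9 from b1 and -4 from b2.
So b1 is the best response.

b1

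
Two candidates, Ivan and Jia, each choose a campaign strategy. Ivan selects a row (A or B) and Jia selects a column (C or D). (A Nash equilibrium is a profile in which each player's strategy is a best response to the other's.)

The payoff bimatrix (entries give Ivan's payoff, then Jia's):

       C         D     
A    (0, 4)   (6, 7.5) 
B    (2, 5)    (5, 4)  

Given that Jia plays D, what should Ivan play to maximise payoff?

Against D, Ivan earns 6 from A and 5 from B.
So A is the best response.

A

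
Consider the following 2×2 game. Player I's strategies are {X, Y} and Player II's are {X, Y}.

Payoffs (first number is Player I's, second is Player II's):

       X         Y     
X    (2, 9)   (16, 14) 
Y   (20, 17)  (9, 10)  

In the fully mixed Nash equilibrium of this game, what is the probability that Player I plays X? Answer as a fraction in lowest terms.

Let r be the probability that Player I plays X. In a completely mixed equilibrium, Player II must be indifferent between X and Y.
Player II's expected payoff from X is 9r + 17(1−r); from Y it is 14r + 10(1−r).
Setting these equal: −8r + 17 = 4r + 10, so r = 7/12.

7/12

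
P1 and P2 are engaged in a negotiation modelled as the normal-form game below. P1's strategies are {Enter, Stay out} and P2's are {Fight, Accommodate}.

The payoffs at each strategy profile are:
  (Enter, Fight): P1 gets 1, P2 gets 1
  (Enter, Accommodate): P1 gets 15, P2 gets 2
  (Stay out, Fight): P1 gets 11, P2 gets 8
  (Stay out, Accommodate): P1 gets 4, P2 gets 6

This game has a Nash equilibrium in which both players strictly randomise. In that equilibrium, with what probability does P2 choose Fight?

Let q be the probability that P2 plays Fight. In a completely mixed equilibrium, P1 must be indifferent between Enter and Stay out.
P1's expected payoff from Enter is q + 15(1−q); from Stay out it is 11q + 4(1−q).
Setting these equal: −14q + 15 = 7q + 4, so q = 11/21.

11/21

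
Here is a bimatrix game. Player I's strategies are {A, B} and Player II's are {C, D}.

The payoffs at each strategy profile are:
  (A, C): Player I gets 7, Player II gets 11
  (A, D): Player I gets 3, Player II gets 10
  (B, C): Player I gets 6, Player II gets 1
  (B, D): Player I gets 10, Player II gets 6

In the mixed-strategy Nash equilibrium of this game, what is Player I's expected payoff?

First find y, the probability Player II plays C, from Player I's indifference between A and B: 7y + 3(1−y) = 6y + 10(1−y), giving y = 7/8.
Since Player I is indifferent in equilibrium, Player I's expected payoff equals the payoff from either row against (7/8, 1/8). Using A: 7(7/8) + 3(1/8) = 13/2.

13/2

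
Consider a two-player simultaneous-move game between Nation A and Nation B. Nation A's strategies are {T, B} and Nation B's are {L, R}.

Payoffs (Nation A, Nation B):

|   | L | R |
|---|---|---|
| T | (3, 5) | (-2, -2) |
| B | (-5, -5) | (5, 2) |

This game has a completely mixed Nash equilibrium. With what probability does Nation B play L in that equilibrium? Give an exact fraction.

Let q be the probability that Nation B plays L. In a completely mixed equilibrium, Nation A must be indifferent between T and B.
Nation A's expected payoff from T is 3q − 2(1−q); from B it is −5q + 5(1−q).
Setting these equal: 5q − 2 = −10q + 5, so q = 7/15.

7/15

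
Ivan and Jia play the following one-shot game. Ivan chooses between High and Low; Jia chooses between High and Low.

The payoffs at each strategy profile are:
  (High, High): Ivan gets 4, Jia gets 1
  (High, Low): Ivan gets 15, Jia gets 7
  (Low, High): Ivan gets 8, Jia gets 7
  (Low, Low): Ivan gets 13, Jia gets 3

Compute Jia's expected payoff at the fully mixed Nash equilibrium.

First find p, the probability Ivan plays High, from Jia's indifference between High and Low: p + 7(1−p) = 7p + 3(1−p), giving p = 2/5.
Since Jia is indifferent in equilibrium, Jia's expected payoff equals the payoff from either column against (2/5, 3/5). Using High: (2/5) + 7(3/5) = 23/5.

23/5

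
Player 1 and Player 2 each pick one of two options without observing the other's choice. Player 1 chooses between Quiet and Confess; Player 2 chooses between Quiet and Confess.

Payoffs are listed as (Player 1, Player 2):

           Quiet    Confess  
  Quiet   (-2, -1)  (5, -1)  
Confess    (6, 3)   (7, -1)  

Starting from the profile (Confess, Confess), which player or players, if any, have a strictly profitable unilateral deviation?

Player 1 at (Confess, Confess) earns 7; deviating to Quiet yields 5 — not better.
Player 2 earns -1; deviating to Quiet yields 3 — a strict improvement.
Only Player 2 has a strictly profitable deviation.

Player 2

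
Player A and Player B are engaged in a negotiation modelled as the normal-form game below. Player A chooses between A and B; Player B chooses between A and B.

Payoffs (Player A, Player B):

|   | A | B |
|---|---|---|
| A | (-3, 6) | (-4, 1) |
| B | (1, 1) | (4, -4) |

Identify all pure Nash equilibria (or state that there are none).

(A, A): Player A prefers B (1 > -3) — not an equilibrium.
(A, B): Player A prefers B (4 > -4); Player B prefers A (6 > 1) — not an equilibrium.
(B, A): Player A gets 1 ≥ -3 from A, and Player B gets 1 ≥ -4 from B — Nash equilibrium.
(B, B): Player B prefers A (1 > -4) — not an equilibrium.

(B, A)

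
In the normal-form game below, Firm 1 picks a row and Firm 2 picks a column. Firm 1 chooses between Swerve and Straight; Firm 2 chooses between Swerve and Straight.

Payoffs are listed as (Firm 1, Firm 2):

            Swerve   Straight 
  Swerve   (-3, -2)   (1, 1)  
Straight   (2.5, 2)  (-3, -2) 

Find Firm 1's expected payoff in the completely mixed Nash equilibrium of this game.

First find y, the probability Firm 2 plays Swerve, from Firm 1's indifference between Swerve and Straight: −3y + (1−y) = 2.5y − 3(1−y), giving y = 8/19.
Since Firm 1 is indifferent in equilibrium, Firm 1's expected payoff equals the payoff from either row against (8/19, 11/19). Using Swerve: −3(8/19) + (11/19) = -13/19.

-13/19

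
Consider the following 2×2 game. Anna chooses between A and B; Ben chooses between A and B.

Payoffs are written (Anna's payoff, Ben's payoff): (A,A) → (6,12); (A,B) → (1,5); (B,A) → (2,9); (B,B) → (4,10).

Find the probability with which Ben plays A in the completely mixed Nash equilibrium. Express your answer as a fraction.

3/7

Let c be the probability that Ben plays A. In a completely mixed equilibrium, Anna must be indifferent between A and B.
Anna's expected payoff from A is 6c + (1−c); from B it is 2c + 4(1−c).
Setting these equal: 5c + 1 = −2c + 4, so c = 3/7.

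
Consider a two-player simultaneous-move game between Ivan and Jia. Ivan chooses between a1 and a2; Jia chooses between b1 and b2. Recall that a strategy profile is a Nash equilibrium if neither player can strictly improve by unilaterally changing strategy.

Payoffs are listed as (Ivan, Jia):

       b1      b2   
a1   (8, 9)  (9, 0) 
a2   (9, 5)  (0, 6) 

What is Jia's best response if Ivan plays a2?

Against a2, Jia earns 5 from b1 and 6 from b2.
So b2 is the best response.

b2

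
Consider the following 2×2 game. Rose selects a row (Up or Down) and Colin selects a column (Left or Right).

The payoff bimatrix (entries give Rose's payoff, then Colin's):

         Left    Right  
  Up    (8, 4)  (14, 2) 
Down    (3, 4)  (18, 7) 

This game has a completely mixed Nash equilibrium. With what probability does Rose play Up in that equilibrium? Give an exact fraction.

Let x be the probability that Rose plays Up. In a completely mixed equilibrium, Colin must be indifferent between Left and Right.
Colin's expected payoff from Left is 4x + 4(1−x); from Right it is 2x + 7(1−x).
Setting these equal: 4 = −5x + 7, so x = 3/5.

3/5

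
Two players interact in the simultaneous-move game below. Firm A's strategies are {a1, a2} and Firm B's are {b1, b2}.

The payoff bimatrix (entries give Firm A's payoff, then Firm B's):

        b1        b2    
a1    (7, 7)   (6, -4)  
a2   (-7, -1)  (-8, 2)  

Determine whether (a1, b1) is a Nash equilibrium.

At (a1, b1), Firm A earns 7; switching to a2 would give -7, so Firm A has no profitable deviation.
Firm B earns 7; switching to b2 would give -4, so Firm B has no profitable deviation.
Neither player can gain by a unilateral deviation, so this profile is a Nash equilibrium.

Yes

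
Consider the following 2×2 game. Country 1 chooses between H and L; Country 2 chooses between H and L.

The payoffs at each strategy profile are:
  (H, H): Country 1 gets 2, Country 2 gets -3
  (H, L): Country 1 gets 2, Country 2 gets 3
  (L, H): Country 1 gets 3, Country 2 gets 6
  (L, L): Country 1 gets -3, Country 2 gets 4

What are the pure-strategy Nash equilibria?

(H, H): Country 1 prefers L (3 > 2); Country 2 prefers L (3 > -3) — not an equilibrium.
(H, L): Country 1 gets 2 ≥ -3 from L, and Country 2 gets 3 ≥ -3 from H — Nash equilibrium.
(L, H): Country 1 gets 3 ≥ 2 from H, and Country 2 gets 6 ≥ 4 from L — Nash equilibrium.
(L, L): Country 1 prefers H (2 > -3); Country 2 prefers H (6 > 4) — not an equilibrium.

(H, L) and (L, H)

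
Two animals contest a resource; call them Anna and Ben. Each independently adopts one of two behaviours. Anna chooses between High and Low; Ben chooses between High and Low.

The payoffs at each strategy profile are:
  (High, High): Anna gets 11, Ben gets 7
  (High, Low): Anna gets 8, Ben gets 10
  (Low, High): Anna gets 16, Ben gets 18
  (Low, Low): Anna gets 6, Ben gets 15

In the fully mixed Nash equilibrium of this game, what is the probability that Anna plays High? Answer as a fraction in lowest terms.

Let x be the probability that Anna plays High. In a completely mixed equilibrium, Ben must be indifferent between High and Low.
Ben's expected payoff from High is 7x + 18(1−x); from Low it is 10x + 15(1−x).
Setting these equal: −11x + 18 = −5x + 15, so x = 1/2.

1/2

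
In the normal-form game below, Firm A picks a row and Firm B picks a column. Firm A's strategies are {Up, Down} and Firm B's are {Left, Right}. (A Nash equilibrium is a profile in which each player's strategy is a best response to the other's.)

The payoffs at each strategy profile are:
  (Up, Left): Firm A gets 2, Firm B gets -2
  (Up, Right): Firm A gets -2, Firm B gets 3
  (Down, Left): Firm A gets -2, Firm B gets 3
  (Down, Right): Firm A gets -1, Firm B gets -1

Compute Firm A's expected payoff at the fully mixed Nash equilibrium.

-6/5

First find q, the probability Firm B plays Left, from Firm A's indifference between Up and Down: 2q − 2(1−q) = −2q − (1−q), giving q = 1/5.
Since Firm A is indifferent in equilibrium, Firm A's expected payoff equals the payoff from either row against (1/5, 4/5). Using Up: 2(1/5) − 2(4/5) = -6/5.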